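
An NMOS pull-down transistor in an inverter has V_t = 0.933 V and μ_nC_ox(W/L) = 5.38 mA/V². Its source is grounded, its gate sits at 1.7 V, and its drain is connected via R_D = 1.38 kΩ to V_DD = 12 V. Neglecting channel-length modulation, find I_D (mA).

V_GS = V_G = 1.7 V, so V_ov = 1.7 − 0.933 = 0.767 V.
Assume saturation: I_D = ½ k_n V_ov² = 0.5 × 5.38 × 0.767² = 1.58 mA, giving V_DS = V_DD − I_D R_D = 12 − 1.58 × 1.38 = 9.82 V.
V_DS = 9.82 V ≥ V_ov = 0.767 V, confirming saturation.

I_D = 1.58 mA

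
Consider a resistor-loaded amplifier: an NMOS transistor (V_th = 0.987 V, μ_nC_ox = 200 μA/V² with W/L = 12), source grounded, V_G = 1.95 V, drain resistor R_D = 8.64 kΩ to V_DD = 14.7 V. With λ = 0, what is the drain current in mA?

V_GS = V_G = 1.95 V, so V_ov = 1.95 − 0.987 = 0.963 V.
k_n = μ_nC_ox · (W/L) = 2.4 mA/V².
Assume saturation: I_D = ½ k_n V_ov² = 0.5 × 2.4 × 0.963² = 1.11 mA, giving V_DS = V_DD − I_D R_D = 14.7 − 1.11 × 8.64 = 5.09 V.
V_DS = 5.09 V ≥ V_ov = 0.963 V, confirming saturation.

I_D = 1.11 mA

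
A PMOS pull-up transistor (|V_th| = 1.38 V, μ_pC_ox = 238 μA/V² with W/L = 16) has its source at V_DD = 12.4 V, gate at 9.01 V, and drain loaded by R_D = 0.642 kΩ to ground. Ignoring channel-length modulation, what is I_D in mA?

I_D = 7.69 mA

V_SG = V_DD − V_G = 12.4 − 9.01 = 3.39 V, so V_ov = 3.39 − 1.38 = 2.01 V.
k_p = μ_pC_ox · (W/L) = 3.808 mA/V².
Assume saturation: I_D = ½ k_p V_ov² = 0.5 × 3.808 × 2.01² = 7.69 mA, giving V_SD = V_DD − I_D R_D = 12.4 − 7.69 × 0.642 = 7.46 V.
V_SD = 7.46 V ≥ V_ov = 2.01 V, confirming saturation.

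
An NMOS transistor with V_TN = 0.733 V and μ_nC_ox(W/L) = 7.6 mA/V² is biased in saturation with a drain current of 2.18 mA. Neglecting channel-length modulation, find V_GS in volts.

In saturation I_D = ½ k_n (V_GS − V_TN)², so V_GS − V_TN = √(2 I_D / k_n) = √(2 × 2.18 / 7.6) = 0.757 V.
V_GS = 0.733 + 0.757 = 1.49 V.

V_GS = 1.49 V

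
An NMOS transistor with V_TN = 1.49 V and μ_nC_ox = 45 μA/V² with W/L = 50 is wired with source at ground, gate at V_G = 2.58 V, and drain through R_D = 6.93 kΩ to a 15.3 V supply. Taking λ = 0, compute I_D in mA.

V_GS = V_G = 2.58 V, so V_ov = 2.58 − 1.49 = 1.09 V.
k_n = μ_nC_ox · (W/L) = 2.25 mA/V².
Assume saturation: I_D = ½ k_n V_ov² = 0.5 × 2.25 × 1.09² = 1.34 mA, giving V_DS = V_DD − I_D R_D = 15.3 − 1.34 × 6.93 = 6.04 V.
V_DS = 6.04 V ≥ V_ov = 1.09 V, confirming saturation.

I_D = 1.34 mA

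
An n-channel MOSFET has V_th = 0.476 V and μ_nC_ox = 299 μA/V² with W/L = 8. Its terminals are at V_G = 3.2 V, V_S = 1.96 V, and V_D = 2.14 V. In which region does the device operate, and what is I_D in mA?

V_GS = V_G − V_S = 3.2 − 1.96 = 1.24 V; V_DS = V_D − V_S = 2.14 − 1.96 = 0.18 V.
k_n = μ_nC_ox · (W/L) = 2.392 mA/V².
V_ov = V_GS − V_th = 1.24 − 0.476 = 0.764 V.
Since V_DS = 0.18 V < V_ov = 0.764 V, the device is in the triode region.
I_D = k_n [V_ov · V_DS − ½ V_DS²] = 2.392 × [0.764 × 0.18 − 0.5 × 0.18²] = 0.29 mA.

Triode; I_D = 0.290 mA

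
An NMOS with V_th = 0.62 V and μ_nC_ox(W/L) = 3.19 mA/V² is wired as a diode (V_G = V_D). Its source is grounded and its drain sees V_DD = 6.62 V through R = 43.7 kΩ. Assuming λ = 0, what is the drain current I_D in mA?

With gate tied to drain, V_GS = V_DS ≥ V_GS − V_th, so the device is in saturation.
KCL at the drain: ½ k_n (V_GS − V_th)² = (V_DD − V_GS)/R.
Let x = V_GS − 0.62. Then 69.7 x² + x − 6 = 0, giving x = 0.286 V (positive root), so V_GS = 0.906 V.
I_D = (V_DD − V_GS)/R = (6.62 − 0.906) / 43.7 = 0.131 mA.

I_D = 0.131 mA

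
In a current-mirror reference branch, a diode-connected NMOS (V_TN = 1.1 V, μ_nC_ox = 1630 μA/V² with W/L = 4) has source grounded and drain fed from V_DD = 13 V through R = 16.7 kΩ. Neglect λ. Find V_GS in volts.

V_GS = 1.56 V

With gate tied to drain, V_GS = V_DS ≥ V_GS − V_TN, so the device is in saturation.
k_n = μ_nC_ox · (W/L) = 6.52 mA/V².
KCL at the drain: ½ k_n (V_GS − V_TN)² = (V_DD − V_GS)/R.
Let x = V_GS − 1.1. Then 54.4 x² + x − 11.9 = 0, giving x = 0.458 V (positive root), so V_GS = 1.56 V.
I_D = (V_DD − V_GS)/R = (13 − 1.56) / 16.7 = 0.685 mA.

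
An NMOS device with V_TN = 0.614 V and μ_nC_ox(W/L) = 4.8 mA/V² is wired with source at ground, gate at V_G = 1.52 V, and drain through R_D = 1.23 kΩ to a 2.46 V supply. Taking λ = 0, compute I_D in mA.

V_GS = V_G = 1.52 V, so V_ov = 1.52 − 0.614 = 0.906 V.
Assume saturation: I_D = ½ k_n V_ov² = 0.5 × 4.8 × 0.906² = 1.97 mA, giving V_DS = V_DD − I_D R_D = 2.46 − 1.97 × 1.23 = 0.0369 V.
But 0.0369 V < V_ov = 0.906 V, so the device is actually in triode.
In triode I_D = k_n[V_ov V_DS − ½ V_DS²] and I_D = (V_DD − V_DS)/R_D. Equating: 2.95 V_DS² − 6.349 V_DS + 2.46 = 0, giving V_DS = 0.507 V (the root below V_ov).
I_D = (2.46 − 0.507) / 1.23 = 1.59 mA.

I_D = 1.59 mA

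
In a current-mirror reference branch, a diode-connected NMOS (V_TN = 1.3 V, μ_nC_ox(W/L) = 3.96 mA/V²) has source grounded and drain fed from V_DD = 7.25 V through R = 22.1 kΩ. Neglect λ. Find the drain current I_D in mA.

With gate tied to drain, V_GS = V_DS ≥ V_GS − V_TN, so the device is in saturation.
KCL at the drain: ½ k_n (V_GS − V_TN)² = (V_DD − V_GS)/R.
Let x = V_GS − 1.3. Then 43.8 x² + x − 5.95 = 0, giving x = 0.357 V (positive root), so V_GS = 1.66 V.
I_D = (V_DD − V_GS)/R = (7.25 − 1.66) / 22.1 = 0.253 mA.

I_D = 0.253 mA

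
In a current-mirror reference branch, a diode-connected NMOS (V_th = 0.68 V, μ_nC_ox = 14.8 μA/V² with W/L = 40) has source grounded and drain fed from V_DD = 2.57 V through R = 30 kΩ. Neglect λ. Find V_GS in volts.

With gate tied to drain, V_GS = V_DS ≥ V_GS − V_th, so the device is in saturation.
k_n = μ_nC_ox · (W/L) = 0.592 mA/V².
KCL at the drain: ½ k_n (V_GS − V_th)² = (V_DD − V_GS)/R.
Let x = V_GS − 0.68. Then 8.88 x² + x − 1.89 = 0, giving x = 0.408 V (positive root), so V_GS = 1.09 V.
I_D = (V_DD − V_GS)/R = (2.57 − 1.09) / 30 = 0.0494 mA.

V_GS = 1.09 V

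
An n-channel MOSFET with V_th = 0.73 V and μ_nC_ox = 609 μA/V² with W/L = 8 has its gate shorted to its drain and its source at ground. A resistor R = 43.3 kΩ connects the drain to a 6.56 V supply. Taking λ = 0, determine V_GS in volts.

V_GS = 0.960 V

With gate tied to drain, V_GS = V_DS ≥ V_GS − V_th, so the device is in saturation.
k_n = μ_nC_ox · (W/L) = 4.872 mA/V².
KCL at the drain: ½ k_n (V_GS − V_th)² = (V_DD − V_GS)/R.
Let x = V_GS − 0.73. Then 105 x² + x − 5.83 = 0, giving x = 0.23 V (positive root), so V_GS = 0.96 V.
I_D = (V_DD − V_GS)/R = (6.56 − 0.96) / 43.3 = 0.129 mA.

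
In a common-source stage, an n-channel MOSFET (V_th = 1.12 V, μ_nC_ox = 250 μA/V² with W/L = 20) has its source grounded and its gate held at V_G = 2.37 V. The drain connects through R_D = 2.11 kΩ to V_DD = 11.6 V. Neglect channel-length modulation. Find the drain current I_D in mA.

V_GS = V_G = 2.37 V, so V_ov = 2.37 − 1.12 = 1.25 V.
k_n = μ_nC_ox · (W/L) = 5 mA/V².
Assume saturation: I_D = ½ k_n V_ov² = 0.5 × 5 × 1.25² = 3.91 mA, giving V_DS = V_DD − I_D R_D = 11.6 − 3.91 × 2.11 = 3.36 V.
V_DS = 3.36 V ≥ V_ov = 1.25 V, confirming saturation.

I_D = 3.91 mA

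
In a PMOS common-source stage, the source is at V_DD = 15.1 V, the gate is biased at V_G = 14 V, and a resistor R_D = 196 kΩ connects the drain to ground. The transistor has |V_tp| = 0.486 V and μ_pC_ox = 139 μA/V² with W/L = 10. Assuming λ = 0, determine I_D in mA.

V_SG = V_DD − V_G = 15.1 − 14 = 1.1 V, so V_ov = 1.1 − 0.486 = 0.614 V.
k_p = μ_pC_ox · (W/L) = 1.39 mA/V².
Assume saturation: I_D = ½ k_p V_ov² = 0.5 × 1.39 × 0.614² = 0.262 mA, giving V_SD = V_DD − I_D R_D = 15.1 − 0.262 × 196 = -36.3 V.
But -36.3 V < V_ov = 0.614 V, so the device is actually in triode.
In triode I_D = k_p[V_ov V_SD − ½ V_SD²] and I_D = (V_DD − V_SD)/R_D. Equating: 136 V_SD² − 168.3 V_SD + 15.1 = 0, giving V_SD = 0.0974 V (the root below V_ov).
I_D = (15.1 − 0.0974) / 196 = 0.0765 mA.

I_D = 0.0765 mA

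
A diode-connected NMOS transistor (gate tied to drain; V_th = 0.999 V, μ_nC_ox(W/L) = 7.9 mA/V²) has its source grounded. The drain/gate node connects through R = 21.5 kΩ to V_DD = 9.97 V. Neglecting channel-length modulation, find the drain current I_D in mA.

I_D = 0.402 mA

With gate tied to drain, V_GS = V_DS ≥ V_GS − V_th, so the device is in saturation.
KCL at the drain: ½ k_n (V_GS − V_th)² = (V_DD − V_GS)/R.
Let x = V_GS − 0.999. Then 84.9 x² + x − 8.971 = 0, giving x = 0.319 V (positive root), so V_GS = 1.32 V.
I_D = (V_DD − V_GS)/R = (9.97 − 1.32) / 21.5 = 0.402 mA.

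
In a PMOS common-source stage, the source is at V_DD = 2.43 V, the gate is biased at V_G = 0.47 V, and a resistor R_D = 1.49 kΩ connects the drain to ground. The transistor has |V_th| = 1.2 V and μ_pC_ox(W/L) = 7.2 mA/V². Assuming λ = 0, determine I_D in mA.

V_SG = V_DD − V_G = 2.43 − 0.47 = 1.96 V, so V_ov = 1.96 − 1.2 = 0.76 V.
Assume saturation: I_D = ½ k_p V_ov² = 0.5 × 7.2 × 0.76² = 2.08 mA, giving V_SD = V_DD − I_D R_D = 2.43 − 2.08 × 1.49 = -0.668 V.
But -0.668 V < V_ov = 0.76 V, so the device is actually in triode.
In triode I_D = k_p[V_ov V_SD − ½ V_SD²] and I_D = (V_DD − V_SD)/R_D. Equating: 5.36 V_SD² − 9.153 V_SD + 2.43 = 0, giving V_SD = 0.329 V (the root below V_ov).
I_D = (2.43 − 0.329) / 1.49 = 1.41 mA.

I_D = 1.41 mA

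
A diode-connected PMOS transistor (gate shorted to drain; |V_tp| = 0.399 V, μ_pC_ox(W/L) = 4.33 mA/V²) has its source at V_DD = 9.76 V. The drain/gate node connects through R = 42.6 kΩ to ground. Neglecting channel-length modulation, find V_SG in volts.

With gate tied to drain, V_SG = V_SD ≥ V_SG − |V_tp|, so the device is in saturation.
KCL at the drain: ½ k_p (V_SG − |V_tp|)² = (V_DD − V_SG)/R.
Let x = V_SG − 0.399. Then 92.2 x² + x − 9.361 = 0, giving x = 0.313 V (positive root), so V_SG = 0.712 V.
I_D = (V_DD − V_SG)/R = (9.76 − 0.712) / 42.6 = 0.212 mA.

V_SG = 0.712 V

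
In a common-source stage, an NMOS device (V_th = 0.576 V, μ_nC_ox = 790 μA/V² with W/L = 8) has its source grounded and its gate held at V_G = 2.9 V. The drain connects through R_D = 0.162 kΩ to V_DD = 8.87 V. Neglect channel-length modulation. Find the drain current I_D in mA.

V_GS = V_G = 2.9 V, so V_ov = 2.9 − 0.576 = 2.32 V.
k_n = μ_nC_ox · (W/L) = 6.32 mA/V².
Assume saturation: I_D = ½ k_n V_ov² = 0.5 × 6.32 × 2.32² = 17.1 mA, giving V_DS = V_DD − I_D R_D = 8.87 − 17.1 × 0.162 = 6.11 V.
V_DS = 6.11 V ≥ V_ov = 2.32 V, confirming saturation.

I_D = 17.1 mA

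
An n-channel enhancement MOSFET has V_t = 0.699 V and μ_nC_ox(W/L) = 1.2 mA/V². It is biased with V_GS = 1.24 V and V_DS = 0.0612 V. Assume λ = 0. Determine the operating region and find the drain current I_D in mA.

Triode; I_D = 0.0375 mA

V_ov = V_GS − V_t = 1.24 − 0.699 = 0.541 V.
Since V_DS = 0.0612 V < V_ov = 0.541 V, the device is in the triode region.
I_D = k_n [V_ov · V_DS − ½ V_DS²] = 1.2 × [0.541 × 0.0612 − 0.5 × 0.0612²] = 0.0375 mA.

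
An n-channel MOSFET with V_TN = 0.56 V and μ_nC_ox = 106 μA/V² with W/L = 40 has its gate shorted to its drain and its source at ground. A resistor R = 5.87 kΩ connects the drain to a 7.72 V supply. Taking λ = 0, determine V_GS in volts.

With gate tied to drain, V_GS = V_DS ≥ V_GS − V_TN, so the device is in saturation.
k_n = μ_nC_ox · (W/L) = 4.24 mA/V².
KCL at the drain: ½ k_n (V_GS − V_TN)² = (V_DD − V_GS)/R.
Let x = V_GS − 0.56. Then 12.4 x² + x − 7.16 = 0, giving x = 0.719 V (positive root), so V_GS = 1.28 V.
I_D = (V_DD − V_GS)/R = (7.72 − 1.28) / 5.87 = 1.1 mA.

V_GS = 1.28 V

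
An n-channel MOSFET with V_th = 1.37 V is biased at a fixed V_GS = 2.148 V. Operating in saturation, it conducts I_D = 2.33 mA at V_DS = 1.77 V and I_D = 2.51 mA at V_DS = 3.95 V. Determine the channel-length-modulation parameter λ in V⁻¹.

With V_GS fixed, I_D ∝ (1 + λ V_DS) in saturation, so I_D2/I_D1 = (1 + λ V_DS2)/(1 + λ V_DS1).
2.51/2.33 = 1.077 = (1 + 3.95 λ)/(1 + 1.77 λ).
Solving: λ (I_D1 V_DS2 − I_D2 V_DS1) = I_D2 − I_D1, so λ = (2.51 − 2.33) / (2.33 × 3.95 − 2.51 × 1.77) = 0.18 / 4.76 = 0.0378 V⁻¹.

λ = 0.0378 V⁻¹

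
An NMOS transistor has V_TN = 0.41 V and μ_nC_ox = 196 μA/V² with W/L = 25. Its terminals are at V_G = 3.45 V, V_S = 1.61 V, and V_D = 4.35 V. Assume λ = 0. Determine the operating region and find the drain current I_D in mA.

V_GS = V_G − V_S = 3.45 − 1.61 = 1.84 V; V_DS = V_D − V_S = 4.35 − 1.61 = 2.74 V.
k_n = μ_nC_ox · (W/L) = 4.9 mA/V².
V_ov = V_GS − V_TN = 1.84 − 0.41 = 1.43 V.
Since V_DS = 2.74 V ≥ V_ov = 1.43 V, the device is in saturation.
I_D = ½ k_n V_ov² = 0.5 × 4.9 × 1.43² = 5.01 mA.

Saturation; I_D = 5.01 mA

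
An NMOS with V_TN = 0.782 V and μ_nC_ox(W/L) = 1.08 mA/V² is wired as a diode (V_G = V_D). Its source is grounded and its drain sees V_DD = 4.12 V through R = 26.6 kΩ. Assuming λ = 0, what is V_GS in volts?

V_GS = 1.23 V

With gate tied to drain, V_GS = V_DS ≥ V_GS − V_TN, so the device is in saturation.
KCL at the drain: ½ k_n (V_GS − V_TN)² = (V_DD − V_GS)/R.
Let x = V_GS − 0.782. Then 14.4 x² + x − 3.338 = 0, giving x = 0.449 V (positive root), so V_GS = 1.23 V.
I_D = (V_DD − V_GS)/R = (4.12 − 1.23) / 26.6 = 0.109 mA.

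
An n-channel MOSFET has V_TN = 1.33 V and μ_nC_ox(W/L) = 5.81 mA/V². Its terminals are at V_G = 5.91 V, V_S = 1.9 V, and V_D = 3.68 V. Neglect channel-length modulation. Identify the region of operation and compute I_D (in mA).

V_GS = V_G − V_S = 5.91 − 1.9 = 4.01 V; V_DS = V_D − V_S = 3.68 − 1.9 = 1.78 V.
V_ov = V_GS − V_TN = 4.01 − 1.33 = 2.68 V.
Since V_DS = 1.78 V < V_ov = 2.68 V, the device is in the triode region.
I_D = k_n [V_ov · V_DS − ½ V_DS²] = 5.81 × [2.68 × 1.78 − 0.5 × 1.78²] = 18.5 mA.

Triode; I_D = 18.5 mA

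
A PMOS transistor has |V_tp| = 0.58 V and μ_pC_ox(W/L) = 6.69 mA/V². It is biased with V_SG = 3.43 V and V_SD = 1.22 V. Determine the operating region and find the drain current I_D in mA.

V_ov = V_SG − |V_tp| = 3.43 − 0.58 = 2.85 V.
Since V_SD = 1.22 V < V_ov = 2.85 V, the device is in the triode region.
I_D = k_p [V_ov · V_SD − ½ V_SD²] = 6.69 × [2.85 × 1.22 − 0.5 × 1.22²] = 18.3 mA.

Triode; I_D = 18.3 mA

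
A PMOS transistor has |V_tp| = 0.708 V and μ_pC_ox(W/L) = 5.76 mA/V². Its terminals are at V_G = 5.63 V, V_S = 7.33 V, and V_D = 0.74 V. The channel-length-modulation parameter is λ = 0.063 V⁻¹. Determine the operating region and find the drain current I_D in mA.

Saturation; I_D = 4.01 mA

V_SG = V_S − V_G = 7.33 − 5.63 = 1.7 V; V_SD = V_S − V_D = 7.33 − 0.74 = 6.59 V.
V_ov = V_SG − |V_tp| = 1.7 − 0.708 = 0.992 V.
Since V_SD = 6.59 V ≥ V_ov = 0.992 V, the device is in saturation.
I_D = ½ k_p V_ov² (1 + λ V_SD) = 0.5 × 5.76 × 0.992² × (1 + 0.063 × 6.59) = 4.01 mA.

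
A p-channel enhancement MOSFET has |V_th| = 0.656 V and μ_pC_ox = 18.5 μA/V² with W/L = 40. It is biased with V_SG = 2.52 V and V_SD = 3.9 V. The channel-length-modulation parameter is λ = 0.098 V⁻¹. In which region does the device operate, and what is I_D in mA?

k_p = μ_pC_ox · (W/L) = 0.74 mA/V².
V_ov = V_SG − |V_th| = 2.52 − 0.656 = 1.86 V.
Since V_SD = 3.9 V ≥ V_ov = 1.86 V, the device is in saturation.
I_D = ½ k_p V_ov² (1 + λ V_SD) = 0.5 × 0.74 × 1.86² × (1 + 0.098 × 3.9) = 1.78 mA.

Saturation; I_D = 1.78 mA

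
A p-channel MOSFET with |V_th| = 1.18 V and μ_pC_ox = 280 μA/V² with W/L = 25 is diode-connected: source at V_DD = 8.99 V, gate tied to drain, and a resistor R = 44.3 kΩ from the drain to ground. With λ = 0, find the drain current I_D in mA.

I_D = 0.171 mA

With gate tied to drain, V_SG = V_SD ≥ V_SG − |V_th|, so the device is in saturation.
k_p = μ_pC_ox · (W/L) = 7 mA/V².
KCL at the drain: ½ k_p (V_SG − |V_th|)² = (V_DD − V_SG)/R.
Let x = V_SG − 1.18. Then 155 x² + x − 7.81 = 0, giving x = 0.221 V (positive root), so V_SG = 1.4 V.
I_D = (V_DD − V_SG)/R = (8.99 − 1.4) / 44.3 = 0.171 mA.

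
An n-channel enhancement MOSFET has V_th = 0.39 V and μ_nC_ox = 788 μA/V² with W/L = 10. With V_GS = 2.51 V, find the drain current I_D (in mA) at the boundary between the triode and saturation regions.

I_D = 17.7 mA

At the boundary V_DS = V_ov = V_GS − V_th = 2.51 − 0.39 = 2.12 V.
k_n = μ_nC_ox · (W/L) = 7.88 mA/V².
I_D = ½ k_n V_ov² = 0.5 × 7.88 × 2.12² = 17.7 mA.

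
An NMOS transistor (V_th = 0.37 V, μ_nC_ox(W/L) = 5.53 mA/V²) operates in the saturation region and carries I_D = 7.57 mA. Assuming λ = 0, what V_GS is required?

V_GS = 2.02 V

In saturation I_D = ½ k_n (V_GS − V_th)², so V_GS − V_th = √(2 I_D / k_n) = √(2 × 7.57 / 5.53) = 1.65 V.
V_GS = 0.37 + 1.65 = 2.02 V.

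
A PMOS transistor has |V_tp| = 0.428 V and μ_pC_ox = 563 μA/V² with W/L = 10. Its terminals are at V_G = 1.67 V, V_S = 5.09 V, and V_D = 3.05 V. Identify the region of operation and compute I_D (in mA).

V_SG = V_S − V_G = 5.09 − 1.67 = 3.42 V; V_SD = V_S − V_D = 5.09 − 3.05 = 2.04 V.
k_p = μ_pC_ox · (W/L) = 5.63 mA/V².
V_ov = V_SG − |V_tp| = 3.42 − 0.428 = 2.99 V.
Since V_SD = 2.04 V < V_ov = 2.99 V, the device is in the triode region.
I_D = k_p [V_ov · V_SD − ½ V_SD²] = 5.63 × [2.99 × 2.04 − 0.5 × 2.04²] = 22.6 mA.

Triode; I_D = 22.6 mA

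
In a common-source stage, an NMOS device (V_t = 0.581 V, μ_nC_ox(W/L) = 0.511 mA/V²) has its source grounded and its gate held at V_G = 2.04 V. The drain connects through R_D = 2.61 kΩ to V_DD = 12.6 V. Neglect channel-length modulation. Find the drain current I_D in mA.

V_GS = V_G = 2.04 V, so V_ov = 2.04 − 0.581 = 1.46 V.
Assume saturation: I_D = ½ k_n V_ov² = 0.5 × 0.511 × 1.46² = 0.544 mA, giving V_DS = V_DD − I_D R_D = 12.6 − 0.544 × 2.61 = 11.2 V.
V_DS = 11.2 V ≥ V_ov = 1.46 V, confirming saturation.

I_D = 0.544 mA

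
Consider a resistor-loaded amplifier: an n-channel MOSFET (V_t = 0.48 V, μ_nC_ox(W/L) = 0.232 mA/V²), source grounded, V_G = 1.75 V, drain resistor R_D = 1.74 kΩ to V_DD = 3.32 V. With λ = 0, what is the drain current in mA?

V_GS = V_G = 1.75 V, so V_ov = 1.75 − 0.48 = 1.27 V.
Assume saturation: I_D = ½ k_n V_ov² = 0.5 × 0.232 × 1.27² = 0.187 mA, giving V_DS = V_DD − I_D R_D = 3.32 − 0.187 × 1.74 = 2.99 V.
V_DS = 2.99 V ≥ V_ov = 1.27 V, confirming saturation.

I_D = 0.187 mA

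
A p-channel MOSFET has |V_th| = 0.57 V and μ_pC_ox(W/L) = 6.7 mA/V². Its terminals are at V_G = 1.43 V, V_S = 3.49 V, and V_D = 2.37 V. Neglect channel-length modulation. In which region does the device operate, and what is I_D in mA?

V_SG = V_S − V_G = 3.49 − 1.43 = 2.06 V; V_SD = V_S − V_D = 3.49 − 2.37 = 1.12 V.
V_ov = V_SG − |V_th| = 2.06 − 0.57 = 1.49 V.
Since V_SD = 1.12 V < V_ov = 1.49 V, the device is in the triode region.
I_D = k_p [V_ov · V_SD − ½ V_SD²] = 6.7 × [1.49 × 1.12 − 0.5 × 1.12²] = 6.98 mA.

Triode; I_D = 6.98 mA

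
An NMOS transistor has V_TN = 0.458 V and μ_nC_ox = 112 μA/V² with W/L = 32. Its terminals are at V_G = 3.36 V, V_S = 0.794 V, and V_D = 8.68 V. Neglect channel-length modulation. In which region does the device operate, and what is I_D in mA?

V_GS = V_G − V_S = 3.36 − 0.794 = 2.57 V; V_DS = V_D − V_S = 8.68 − 0.794 = 7.89 V.
k_n = μ_nC_ox · (W/L) = 3.584 mA/V².
V_ov = V_GS − V_TN = 2.57 − 0.458 = 2.11 V.
Since V_DS = 7.89 V ≥ V_ov = 2.11 V, the device is in saturation.
I_D = ½ k_n V_ov² = 0.5 × 3.584 × 2.11² = 7.96 mA.

Saturation; I_D = 7.96 mA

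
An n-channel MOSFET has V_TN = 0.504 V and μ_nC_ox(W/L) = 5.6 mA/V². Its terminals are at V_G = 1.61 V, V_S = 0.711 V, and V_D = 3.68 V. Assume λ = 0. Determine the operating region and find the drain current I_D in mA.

Saturation; I_D = 0.437 mA

V_GS = V_G − V_S = 1.61 − 0.711 = 0.899 V; V_DS = V_D − V_S = 3.68 − 0.711 = 2.97 V.
V_ov = V_GS − V_TN = 0.899 − 0.504 = 0.395 V.
Since V_DS = 2.97 V ≥ V_ov = 0.395 V, the device is in saturation.
I_D = ½ k_n V_ov² = 0.5 × 5.6 × 0.395² = 0.437 mA.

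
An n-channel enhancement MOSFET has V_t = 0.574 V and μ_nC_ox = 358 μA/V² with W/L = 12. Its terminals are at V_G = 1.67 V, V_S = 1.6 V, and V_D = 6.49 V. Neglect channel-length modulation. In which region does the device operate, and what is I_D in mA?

V_GS = V_G − V_S = 1.67 − 1.6 = 0.07 V; V_DS = V_D − V_S = 6.49 − 1.6 = 4.89 V.
V_GS = 0.07 V < V_t = 0.574 V, so the transistor is in cutoff.

Cutoff; I_D = 0 mA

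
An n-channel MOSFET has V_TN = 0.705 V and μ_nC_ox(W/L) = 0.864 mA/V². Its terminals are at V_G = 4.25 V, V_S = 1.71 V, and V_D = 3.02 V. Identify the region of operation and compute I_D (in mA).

V_GS = V_G − V_S = 4.25 − 1.71 = 2.54 V; V_DS = V_D − V_S = 3.02 − 1.71 = 1.31 V.
V_ov = V_GS − V_TN = 2.54 − 0.705 = 1.83 V.
Since V_DS = 1.31 V < V_ov = 1.83 V, the device is in the triode region.
I_D = k_n [V_ov · V_DS − ½ V_DS²] = 0.864 × [1.83 × 1.31 − 0.5 × 1.31²] = 1.34 mA.

Triode; I_D = 1.34 mA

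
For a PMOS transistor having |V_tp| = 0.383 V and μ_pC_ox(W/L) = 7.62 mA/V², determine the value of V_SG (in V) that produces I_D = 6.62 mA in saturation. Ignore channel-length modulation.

In saturation I_D = ½ k_p (V_SG − |V_tp|)², so V_SG − |V_tp| = √(2 I_D / k_p) = √(2 × 6.62 / 7.62) = 1.32 V.
V_SG = 0.383 + 1.32 = 1.7 V.

V_SG = 1.70 V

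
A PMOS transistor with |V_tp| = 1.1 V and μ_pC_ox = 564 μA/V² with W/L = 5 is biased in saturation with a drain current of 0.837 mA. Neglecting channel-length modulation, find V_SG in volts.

k_p = μ_pC_ox · (W/L) = 2.82 mA/V².
In saturation I_D = ½ k_p (V_SG − |V_tp|)², so V_SG − |V_tp| = √(2 I_D / k_p) = √(2 × 0.837 / 2.82) = 0.77 V.
V_SG = 1.1 + 0.77 = 1.87 V.

V_SG = 1.87 V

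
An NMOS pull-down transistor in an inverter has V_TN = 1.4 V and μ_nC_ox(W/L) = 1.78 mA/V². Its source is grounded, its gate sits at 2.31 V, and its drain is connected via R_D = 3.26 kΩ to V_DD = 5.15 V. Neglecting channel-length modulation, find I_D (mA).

V_GS = V_G = 2.31 V, so V_ov = 2.31 − 1.4 = 0.91 V.
Assume saturation: I_D = ½ k_n V_ov² = 0.5 × 1.78 × 0.91² = 0.737 mA, giving V_DS = V_DD − I_D R_D = 5.15 − 0.737 × 3.26 = 2.75 V.
V_DS = 2.75 V ≥ V_ov = 0.91 V, confirming saturation.

I_D = 0.737 mA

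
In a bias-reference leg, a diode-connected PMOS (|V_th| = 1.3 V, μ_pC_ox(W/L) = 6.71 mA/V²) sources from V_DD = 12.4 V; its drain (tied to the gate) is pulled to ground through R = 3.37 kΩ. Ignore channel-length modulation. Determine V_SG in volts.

V_SG = 2.25 V

With gate tied to drain, V_SG = V_SD ≥ V_SG − |V_th|, so the device is in saturation.
KCL at the drain: ½ k_p (V_SG − |V_th|)² = (V_DD − V_SG)/R.
Let x = V_SG − 1.3. Then 11.3 x² + x − 11.1 = 0, giving x = 0.948 V (positive root), so V_SG = 2.25 V.
I_D = (V_DD − V_SG)/R = (12.4 − 2.25) / 3.37 = 3.01 mA.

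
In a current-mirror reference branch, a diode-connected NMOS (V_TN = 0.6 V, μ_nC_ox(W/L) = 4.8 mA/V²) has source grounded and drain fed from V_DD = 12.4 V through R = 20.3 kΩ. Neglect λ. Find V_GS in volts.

V_GS = 1.08 V

With gate tied to drain, V_GS = V_DS ≥ V_GS − V_TN, so the device is in saturation.
KCL at the drain: ½ k_n (V_GS − V_TN)² = (V_DD − V_GS)/R.
Let x = V_GS − 0.6. Then 48.7 x² + x − 11.8 = 0, giving x = 0.482 V (positive root), so V_GS = 1.08 V.
I_D = (V_DD − V_GS)/R = (12.4 − 1.08) / 20.3 = 0.558 mA.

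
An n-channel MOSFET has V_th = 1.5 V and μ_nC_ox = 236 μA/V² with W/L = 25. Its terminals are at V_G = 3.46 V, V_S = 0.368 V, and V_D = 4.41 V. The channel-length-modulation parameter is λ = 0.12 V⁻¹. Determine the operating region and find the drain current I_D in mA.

Saturation; I_D = 11.1 mA

V_GS = V_G − V_S = 3.46 − 0.368 = 3.09 V; V_DS = V_D − V_S = 4.41 − 0.368 = 4.04 V.
k_n = μ_nC_ox · (W/L) = 5.9 mA/V².
V_ov = V_GS − V_th = 3.09 − 1.5 = 1.59 V.
Since V_DS = 4.04 V ≥ V_ov = 1.59 V, the device is in saturation.
I_D = ½ k_n V_ov² (1 + λ V_DS) = 0.5 × 5.9 × 1.59² × (1 + 0.12 × 4.04) = 11.1 mA.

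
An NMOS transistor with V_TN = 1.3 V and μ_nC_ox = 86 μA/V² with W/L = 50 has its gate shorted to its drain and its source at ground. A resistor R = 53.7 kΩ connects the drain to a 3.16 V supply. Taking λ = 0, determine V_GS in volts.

With gate tied to drain, V_GS = V_DS ≥ V_GS − V_TN, so the device is in saturation.
k_n = μ_nC_ox · (W/L) = 4.3 mA/V².
KCL at the drain: ½ k_n (V_GS − V_TN)² = (V_DD − V_GS)/R.
Let x = V_GS − 1.3. Then 115 x² + x − 1.86 = 0, giving x = 0.123 V (positive root), so V_GS = 1.42 V.
I_D = (V_DD − V_GS)/R = (3.16 − 1.42) / 53.7 = 0.0324 mA.

V_GS = 1.42 V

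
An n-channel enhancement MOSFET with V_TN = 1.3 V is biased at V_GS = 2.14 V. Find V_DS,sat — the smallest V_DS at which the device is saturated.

V_DS,sat = 0.840 V

The boundary between triode and saturation is V_DS = V_GS − V_TN = V_ov.
V_ov = 2.14 − 1.3 = 0.84 V.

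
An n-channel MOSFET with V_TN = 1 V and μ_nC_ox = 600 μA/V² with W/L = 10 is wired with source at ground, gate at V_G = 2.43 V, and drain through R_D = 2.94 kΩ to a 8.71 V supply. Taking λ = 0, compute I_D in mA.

V_GS = V_G = 2.43 V, so V_ov = 2.43 − 1 = 1.43 V.
k_n = μ_nC_ox · (W/L) = 6 mA/V².
Assume saturation: I_D = ½ k_n V_ov² = 0.5 × 6 × 1.43² = 6.13 mA, giving V_DS = V_DD − I_D R_D = 8.71 − 6.13 × 2.94 = -9.33 V.
But -9.33 V < V_ov = 1.43 V, so the device is actually in triode.
In triode I_D = k_n[V_ov V_DS − ½ V_DS²] and I_D = (V_DD − V_DS)/R_D. Equating: 8.82 V_DS² − 26.23 V_DS + 8.71 = 0, giving V_DS = 0.381 V (the root below V_ov).
I_D = (8.71 − 0.381) / 2.94 = 2.83 mA.

I_D = 2.83 mA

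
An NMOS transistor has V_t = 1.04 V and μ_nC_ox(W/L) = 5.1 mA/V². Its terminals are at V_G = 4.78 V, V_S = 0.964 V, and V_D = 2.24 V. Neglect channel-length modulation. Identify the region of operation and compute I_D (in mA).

Triode; I_D = 13.9 mA

V_GS = V_G − V_S = 4.78 − 0.964 = 3.82 V; V_DS = V_D − V_S = 2.24 − 0.964 = 1.28 V.
V_ov = V_GS − V_t = 3.82 − 1.04 = 2.78 V.
Since V_DS = 1.28 V < V_ov = 2.78 V, the device is in the triode region.
I_D = k_n [V_ov · V_DS − ½ V_DS²] = 5.1 × [2.78 × 1.28 − 0.5 × 1.28²] = 13.9 mA.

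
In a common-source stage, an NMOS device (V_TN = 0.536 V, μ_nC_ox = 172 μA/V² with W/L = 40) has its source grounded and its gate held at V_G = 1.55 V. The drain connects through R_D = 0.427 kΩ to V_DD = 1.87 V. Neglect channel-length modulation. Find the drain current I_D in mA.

V_GS = V_G = 1.55 V, so V_ov = 1.55 − 0.536 = 1.01 V.
k_n = μ_nC_ox · (W/L) = 6.88 mA/V².
Assume saturation: I_D = ½ k_n V_ov² = 0.5 × 6.88 × 1.01² = 3.54 mA, giving V_DS = V_DD − I_D R_D = 1.87 − 3.54 × 0.427 = 0.36 V.
But 0.36 V < V_ov = 1.01 V, so the device is actually in triode.
In triode I_D = k_n[V_ov V_DS − ½ V_DS²] and I_D = (V_DD − V_DS)/R_D. Equating: 1.47 V_DS² − 3.979 V_DS + 1.87 = 0, giving V_DS = 0.605 V (the root below V_ov).
I_D = (1.87 − 0.605) / 0.427 = 2.96 mA.

I_D = 2.96 mA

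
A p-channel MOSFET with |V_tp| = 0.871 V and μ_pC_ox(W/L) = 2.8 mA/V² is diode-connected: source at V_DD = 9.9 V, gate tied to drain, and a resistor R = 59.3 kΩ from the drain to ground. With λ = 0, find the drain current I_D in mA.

I_D = 0.147 mA

With gate tied to drain, V_SG = V_SD ≥ V_SG − |V_tp|, so the device is in saturation.
KCL at the drain: ½ k_p (V_SG − |V_tp|)² = (V_DD − V_SG)/R.
Let x = V_SG − 0.871. Then 83 x² + x − 9.029 = 0, giving x = 0.324 V (positive root), so V_SG = 1.19 V.
I_D = (V_DD − V_SG)/R = (9.9 − 1.19) / 59.3 = 0.147 mA.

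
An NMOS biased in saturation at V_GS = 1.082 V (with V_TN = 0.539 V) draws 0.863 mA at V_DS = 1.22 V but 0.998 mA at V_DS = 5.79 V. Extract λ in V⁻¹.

With V_GS fixed, I_D ∝ (1 + λ V_DS) in saturation, so I_D2/I_D1 = (1 + λ V_DS2)/(1 + λ V_DS1).
0.998/0.863 = 1.156 = (1 + 5.79 λ)/(1 + 1.22 λ).
Solving: λ (I_D1 V_DS2 − I_D2 V_DS1) = I_D2 − I_D1, so λ = (0.998 − 0.863) / (0.863 × 5.79 − 0.998 × 1.22) = 0.135 / 3.78 = 0.0357 V⁻¹.

λ = 0.0357 V⁻¹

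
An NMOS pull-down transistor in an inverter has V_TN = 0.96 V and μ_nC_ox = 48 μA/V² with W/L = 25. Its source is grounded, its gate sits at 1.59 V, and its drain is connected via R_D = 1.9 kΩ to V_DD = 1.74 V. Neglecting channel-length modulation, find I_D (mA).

V_GS = V_G = 1.59 V, so V_ov = 1.59 − 0.96 = 0.63 V.
k_n = μ_nC_ox · (W/L) = 1.2 mA/V².
Assume saturation: I_D = ½ k_n V_ov² = 0.5 × 1.2 × 0.63² = 0.238 mA, giving V_DS = V_DD − I_D R_D = 1.74 − 0.238 × 1.9 = 1.29 V.
V_DS = 1.29 V ≥ V_ov = 0.63 V, confirming saturation.

I_D = 0.238 mA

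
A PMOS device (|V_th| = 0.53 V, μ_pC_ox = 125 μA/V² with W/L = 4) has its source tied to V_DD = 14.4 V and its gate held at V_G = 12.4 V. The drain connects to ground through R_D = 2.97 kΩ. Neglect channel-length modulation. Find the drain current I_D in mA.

V_SG = V_DD − V_G = 14.4 − 12.4 = 2 V, so V_ov = 2 − 0.53 = 1.47 V.
k_p = μ_pC_ox · (W/L) = 0.5 mA/V².
Assume saturation: I_D = ½ k_p V_ov² = 0.5 × 0.5 × 1.47² = 0.54 mA, giving V_SD = V_DD − I_D R_D = 14.4 − 0.54 × 2.97 = 12.8 V.
V_SD = 12.8 V ≥ V_ov = 1.47 V, confirming saturation.

I_D = 0.540 mA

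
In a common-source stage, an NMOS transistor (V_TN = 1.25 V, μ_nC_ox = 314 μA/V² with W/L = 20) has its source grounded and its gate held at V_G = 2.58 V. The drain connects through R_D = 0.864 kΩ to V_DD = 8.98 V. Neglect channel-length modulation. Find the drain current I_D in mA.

I_D = 5.55 mA

V_GS = V_G = 2.58 V, so V_ov = 2.58 − 1.25 = 1.33 V.
k_n = μ_nC_ox · (W/L) = 6.28 mA/V².
Assume saturation: I_D = ½ k_n V_ov² = 0.5 × 6.28 × 1.33² = 5.55 mA, giving V_DS = V_DD − I_D R_D = 8.98 − 5.55 × 0.864 = 4.18 V.
V_DS = 4.18 V ≥ V_ov = 1.33 V, confirming saturation.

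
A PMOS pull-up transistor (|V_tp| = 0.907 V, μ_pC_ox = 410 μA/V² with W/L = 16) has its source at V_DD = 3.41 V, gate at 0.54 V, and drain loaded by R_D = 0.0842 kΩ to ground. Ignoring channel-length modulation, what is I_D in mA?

I_D = 12.6 mA

V_SG = V_DD − V_G = 3.41 − 0.54 = 2.87 V, so V_ov = 2.87 − 0.907 = 1.96 V.
k_p = μ_pC_ox · (W/L) = 6.56 mA/V².
Assume saturation: I_D = ½ k_p V_ov² = 0.5 × 6.56 × 1.96² = 12.6 mA, giving V_SD = V_DD − I_D R_D = 3.41 − 12.6 × 0.0842 = 2.35 V.
V_SD = 2.35 V ≥ V_ov = 1.96 V, confirming saturation.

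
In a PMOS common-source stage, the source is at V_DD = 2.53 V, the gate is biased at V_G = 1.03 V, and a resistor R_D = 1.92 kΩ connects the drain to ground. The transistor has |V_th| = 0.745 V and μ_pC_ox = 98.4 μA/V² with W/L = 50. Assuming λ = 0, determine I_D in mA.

V_SG = V_DD − V_G = 2.53 − 1.03 = 1.5 V, so V_ov = 1.5 − 0.745 = 0.755 V.
k_p = μ_pC_ox · (W/L) = 4.92 mA/V².
Assume saturation: I_D = ½ k_p V_ov² = 0.5 × 4.92 × 0.755² = 1.4 mA, giving V_SD = V_DD − I_D R_D = 2.53 − 1.4 × 1.92 = -0.162 V.
But -0.162 V < V_ov = 0.755 V, so the device is actually in triode.
In triode I_D = k_p[V_ov V_SD − ½ V_SD²] and I_D = (V_DD − V_SD)/R_D. Equating: 4.72 V_SD² − 8.132 V_SD + 2.53 = 0, giving V_SD = 0.408 V (the root below V_ov).
I_D = (2.53 − 0.408) / 1.92 = 1.11 mA.

I_D = 1.11 mA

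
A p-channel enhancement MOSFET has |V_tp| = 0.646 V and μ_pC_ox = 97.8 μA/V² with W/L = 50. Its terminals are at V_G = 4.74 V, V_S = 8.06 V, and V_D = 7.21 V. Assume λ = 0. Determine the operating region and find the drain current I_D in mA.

V_SG = V_S − V_G = 8.06 − 4.74 = 3.32 V; V_SD = V_S − V_D = 8.06 − 7.21 = 0.85 V.
k_p = μ_pC_ox · (W/L) = 4.89 mA/V².
V_ov = V_SG − |V_tp| = 3.32 − 0.646 = 2.67 V.
Since V_SD = 0.85 V < V_ov = 2.67 V, the device is in the triode region.
I_D = k_p [V_ov · V_SD − ½ V_SD²] = 4.89 × [2.67 × 0.85 − 0.5 × 0.85²] = 9.35 mA.

Triode; I_D = 9.35 mA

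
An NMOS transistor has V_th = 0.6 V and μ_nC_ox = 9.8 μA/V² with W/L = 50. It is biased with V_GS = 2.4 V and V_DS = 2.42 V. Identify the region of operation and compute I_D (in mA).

Saturation; I_D = 0.794 mA

k_n = μ_nC_ox · (W/L) = 0.49 mA/V².
V_ov = V_GS − V_th = 2.4 − 0.6 = 1.8 V.
Since V_DS = 2.42 V ≥ V_ov = 1.8 V, the device is in saturation.
I_D = ½ k_n V_ov² = 0.5 × 0.49 × 1.8² = 0.794 mA.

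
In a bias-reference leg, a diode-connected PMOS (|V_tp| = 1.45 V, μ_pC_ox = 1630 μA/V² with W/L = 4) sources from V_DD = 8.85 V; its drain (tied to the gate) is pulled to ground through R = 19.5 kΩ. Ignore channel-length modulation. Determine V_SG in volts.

With gate tied to drain, V_SG = V_SD ≥ V_SG − |V_tp|, so the device is in saturation.
k_p = μ_pC_ox · (W/L) = 6.52 mA/V².
KCL at the drain: ½ k_p (V_SG − |V_tp|)² = (V_DD − V_SG)/R.
Let x = V_SG − 1.45. Then 63.6 x² + x − 7.4 = 0, giving x = 0.333 V (positive root), so V_SG = 1.78 V.
I_D = (V_DD − V_SG)/R = (8.85 − 1.78) / 19.5 = 0.362 mA.

V_SG = 1.78 V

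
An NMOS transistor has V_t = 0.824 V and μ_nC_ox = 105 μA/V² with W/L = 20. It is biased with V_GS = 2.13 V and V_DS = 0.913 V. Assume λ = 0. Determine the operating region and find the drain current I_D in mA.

Triode; I_D = 1.63 mA

k_n = μ_nC_ox · (W/L) = 2.1 mA/V².
V_ov = V_GS − V_t = 2.13 − 0.824 = 1.31 V.
Since V_DS = 0.913 V < V_ov = 1.31 V, the device is in the triode region.
I_D = k_n [V_ov · V_DS − ½ V_DS²] = 2.1 × [1.31 × 0.913 − 0.5 × 0.913²] = 1.63 mA.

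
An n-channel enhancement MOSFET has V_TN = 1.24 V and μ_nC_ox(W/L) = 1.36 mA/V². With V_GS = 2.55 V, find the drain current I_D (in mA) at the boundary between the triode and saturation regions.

At the boundary V_DS = V_ov = V_GS − V_TN = 2.55 − 1.24 = 1.31 V.
I_D = ½ k_n V_ov² = 0.5 × 1.36 × 1.31² = 1.17 mA.

I_D = 1.17 mA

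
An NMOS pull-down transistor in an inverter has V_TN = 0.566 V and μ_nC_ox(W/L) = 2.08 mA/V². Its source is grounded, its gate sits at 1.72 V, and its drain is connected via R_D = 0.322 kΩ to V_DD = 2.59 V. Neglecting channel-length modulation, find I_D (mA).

V_GS = V_G = 1.72 V, so V_ov = 1.72 − 0.566 = 1.15 V.
Assume saturation: I_D = ½ k_n V_ov² = 0.5 × 2.08 × 1.15² = 1.38 mA, giving V_DS = V_DD − I_D R_D = 2.59 − 1.38 × 0.322 = 2.14 V.
V_DS = 2.14 V ≥ V_ov = 1.15 V, confirming saturation.

I_D = 1.38 mA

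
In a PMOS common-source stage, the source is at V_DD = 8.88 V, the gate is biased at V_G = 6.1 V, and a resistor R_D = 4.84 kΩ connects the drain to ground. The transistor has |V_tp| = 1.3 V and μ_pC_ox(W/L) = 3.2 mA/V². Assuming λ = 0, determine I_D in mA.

I_D = 1.75 mA

V_SG = V_DD − V_G = 8.88 − 6.1 = 2.78 V, so V_ov = 2.78 − 1.3 = 1.48 V.
Assume saturation: I_D = ½ k_p V_ov² = 0.5 × 3.2 × 1.48² = 3.5 mA, giving V_SD = V_DD − I_D R_D = 8.88 − 3.5 × 4.84 = -8.08 V.
But -8.08 V < V_ov = 1.48 V, so the device is actually in triode.
In triode I_D = k_p[V_ov V_SD − ½ V_SD²] and I_D = (V_DD − V_SD)/R_D. Equating: 7.74 V_SD² − 23.92 V_SD + 8.88 = 0, giving V_SD = 0.431 V (the root below V_ov).
I_D = (8.88 − 0.431) / 4.84 = 1.75 mA.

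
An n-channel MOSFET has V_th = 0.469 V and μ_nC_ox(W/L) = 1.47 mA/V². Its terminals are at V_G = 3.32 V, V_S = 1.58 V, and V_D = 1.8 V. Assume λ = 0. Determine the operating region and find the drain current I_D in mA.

Triode; I_D = 0.375 mA

V_GS = V_G − V_S = 3.32 − 1.58 = 1.74 V; V_DS = V_D − V_S = 1.8 − 1.58 = 0.22 V.
V_ov = V_GS − V_th = 1.74 − 0.469 = 1.27 V.
Since V_DS = 0.22 V < V_ov = 1.27 V, the device is in the triode region.
I_D = k_n [V_ov · V_DS − ½ V_DS²] = 1.47 × [1.27 × 0.22 − 0.5 × 0.22²] = 0.375 mA.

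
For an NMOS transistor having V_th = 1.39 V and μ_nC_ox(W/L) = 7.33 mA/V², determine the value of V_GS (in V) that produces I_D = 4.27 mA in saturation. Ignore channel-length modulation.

V_GS = 2.47 V

In saturation I_D = ½ k_n (V_GS − V_th)², so V_GS − V_th = √(2 I_D / k_n) = √(2 × 4.27 / 7.33) = 1.08 V.
V_GS = 1.39 + 1.08 = 2.47 V.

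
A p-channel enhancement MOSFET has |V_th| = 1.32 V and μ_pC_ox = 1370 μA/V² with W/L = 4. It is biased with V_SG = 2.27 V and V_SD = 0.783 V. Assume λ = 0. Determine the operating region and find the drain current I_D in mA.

Triode; I_D = 2.40 mA

k_p = μ_pC_ox · (W/L) = 5.48 mA/V².
V_ov = V_SG − |V_th| = 2.27 − 1.32 = 0.95 V.
Since V_SD = 0.783 V < V_ov = 0.95 V, the device is in the triode region.
I_D = k_p [V_ov · V_SD − ½ V_SD²] = 5.48 × [0.95 × 0.783 − 0.5 × 0.783²] = 2.4 mA.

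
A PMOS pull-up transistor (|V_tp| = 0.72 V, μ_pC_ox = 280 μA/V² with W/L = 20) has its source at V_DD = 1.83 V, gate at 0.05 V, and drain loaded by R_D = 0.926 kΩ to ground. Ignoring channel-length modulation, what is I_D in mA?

I_D = 1.63 mA

V_SG = V_DD − V_G = 1.83 − 0.05 = 1.78 V, so V_ov = 1.78 − 0.72 = 1.06 V.
k_p = μ_pC_ox · (W/L) = 5.6 mA/V².
Assume saturation: I_D = ½ k_p V_ov² = 0.5 × 5.6 × 1.06² = 3.15 mA, giving V_SD = V_DD − I_D R_D = 1.83 − 3.15 × 0.926 = -1.08 V.
But -1.08 V < V_ov = 1.06 V, so the device is actually in triode.
In triode I_D = k_p[V_ov V_SD − ½ V_SD²] and I_D = (V_DD − V_SD)/R_D. Equating: 2.59 V_SD² − 6.497 V_SD + 1.83 = 0, giving V_SD = 0.323 V (the root below V_ov).
I_D = (1.83 − 0.323) / 0.926 = 1.63 mA.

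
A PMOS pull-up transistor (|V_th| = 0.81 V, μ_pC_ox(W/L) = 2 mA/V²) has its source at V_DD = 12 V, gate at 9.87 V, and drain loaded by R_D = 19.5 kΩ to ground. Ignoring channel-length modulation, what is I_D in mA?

V_SG = V_DD − V_G = 12 − 9.87 = 2.13 V, so V_ov = 2.13 − 0.81 = 1.32 V.
Assume saturation: I_D = ½ k_p V_ov² = 0.5 × 2 × 1.32² = 1.74 mA, giving V_SD = V_DD − I_D R_D = 12 − 1.74 × 19.5 = -22 V.
But -22 V < V_ov = 1.32 V, so the device is actually in triode.
In triode I_D = k_p[V_ov V_SD − ½ V_SD²] and I_D = (V_DD − V_SD)/R_D. Equating: 19.5 V_SD² − 52.48 V_SD + 12 = 0, giving V_SD = 0.252 V (the root below V_ov).
I_D = (12 − 0.252) / 19.5 = 0.602 mA.

I_D = 0.602 mA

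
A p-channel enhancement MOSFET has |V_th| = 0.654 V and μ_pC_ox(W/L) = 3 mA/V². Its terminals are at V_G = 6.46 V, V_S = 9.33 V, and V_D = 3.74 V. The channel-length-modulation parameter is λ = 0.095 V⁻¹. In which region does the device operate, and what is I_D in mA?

Saturation; I_D = 11.3 mA

V_SG = V_S − V_G = 9.33 − 6.46 = 2.87 V; V_SD = V_S − V_D = 9.33 − 3.74 = 5.59 V.
V_ov = V_SG − |V_th| = 2.87 − 0.654 = 2.22 V.
Since V_SD = 5.59 V ≥ V_ov = 2.22 V, the device is in saturation.
I_D = ½ k_p V_ov² (1 + λ V_SD) = 0.5 × 3 × 2.22² × (1 + 0.095 × 5.59) = 11.3 mA.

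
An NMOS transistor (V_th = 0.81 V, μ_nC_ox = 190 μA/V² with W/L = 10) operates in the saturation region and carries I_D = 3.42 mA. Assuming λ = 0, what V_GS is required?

V_GS = 2.71 V

k_n = μ_nC_ox · (W/L) = 1.9 mA/V².
In saturation I_D = ½ k_n (V_GS − V_th)², so V_GS − V_th = √(2 I_D / k_n) = √(2 × 3.42 / 1.9) = 1.9 V.
V_GS = 0.81 + 1.9 = 2.71 V.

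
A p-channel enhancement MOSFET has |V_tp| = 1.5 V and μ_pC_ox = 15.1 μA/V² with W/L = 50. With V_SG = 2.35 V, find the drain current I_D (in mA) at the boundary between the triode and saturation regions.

At the boundary V_SD = V_ov = V_SG − |V_tp| = 2.35 − 1.5 = 0.85 V.
k_p = μ_pC_ox · (W/L) = 0.755 mA/V².
I_D = ½ k_p V_ov² = 0.5 × 0.755 × 0.85² = 0.273 mA.

I_D = 0.273 mA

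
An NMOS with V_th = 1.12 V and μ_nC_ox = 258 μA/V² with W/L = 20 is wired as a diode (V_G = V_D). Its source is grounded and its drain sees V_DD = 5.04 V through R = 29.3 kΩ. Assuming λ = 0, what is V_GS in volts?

V_GS = 1.34 V

With gate tied to drain, V_GS = V_DS ≥ V_GS − V_th, so the device is in saturation.
k_n = μ_nC_ox · (W/L) = 5.16 mA/V².
KCL at the drain: ½ k_n (V_GS − V_th)² = (V_DD − V_GS)/R.
Let x = V_GS − 1.12. Then 75.6 x² + x − 3.92 = 0, giving x = 0.221 V (positive root), so V_GS = 1.34 V.
I_D = (V_DD − V_GS)/R = (5.04 − 1.34) / 29.3 = 0.126 mA.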